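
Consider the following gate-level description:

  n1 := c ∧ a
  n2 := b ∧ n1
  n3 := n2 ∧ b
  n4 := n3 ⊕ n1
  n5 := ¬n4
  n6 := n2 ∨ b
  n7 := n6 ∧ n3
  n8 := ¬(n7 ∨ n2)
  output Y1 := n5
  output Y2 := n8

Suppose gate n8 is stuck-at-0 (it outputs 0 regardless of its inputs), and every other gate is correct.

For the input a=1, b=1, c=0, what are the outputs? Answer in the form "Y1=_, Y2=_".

Propagate with n8 forced: n1=0, n2=0, n3=0, n4=0, n5=1, n6=1, n7=0, n8=0 [stuck-at-0].
So the outputs are Y1=1, Y2=0. (Without the fault they would be Y1=1, Y2=1.)

Y1=1, Y2=0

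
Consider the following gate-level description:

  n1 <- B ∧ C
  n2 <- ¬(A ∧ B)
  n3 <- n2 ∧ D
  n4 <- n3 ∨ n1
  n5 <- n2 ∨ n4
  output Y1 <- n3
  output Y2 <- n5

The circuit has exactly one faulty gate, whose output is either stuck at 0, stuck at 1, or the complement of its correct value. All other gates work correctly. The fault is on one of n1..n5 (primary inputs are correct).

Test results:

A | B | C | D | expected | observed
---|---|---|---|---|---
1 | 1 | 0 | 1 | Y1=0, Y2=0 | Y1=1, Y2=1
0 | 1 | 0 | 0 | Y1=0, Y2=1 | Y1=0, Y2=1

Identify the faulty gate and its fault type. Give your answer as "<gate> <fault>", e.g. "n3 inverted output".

n2 stuck-at-1

Fault-free values for test 1 (A=1, B=1, C=0, D=1): n1=0, n2=0, n3=0, n4=0, n5=0, giving Y1=0, Y2=0. Observed Y1=1, Y2=1.
Test 1: faults giving observed Y1=1, Y2=1 are {n2 stuck-at-1, n2 inverted output, n3 stuck-at-1, n3 inverted output}.
Test 2 (A=0, B=1, C=0, D=0): fault-free n1=0, n2=1, n3=0, n4=0, n5=1 → Y1=0, Y2=1; observed Y1=0, Y2=1. Eliminates n2 inverted output, n3 stuck-at-1, n3 inverted output.
Only n2 stuck-at-1 is consistent with every test.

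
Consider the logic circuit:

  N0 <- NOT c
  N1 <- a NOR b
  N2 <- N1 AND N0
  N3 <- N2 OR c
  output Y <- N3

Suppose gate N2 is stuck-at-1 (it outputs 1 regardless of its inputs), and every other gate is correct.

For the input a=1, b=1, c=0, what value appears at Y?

1

Propagate with N2 forced: N0=1, N1=0, N2=1 [stuck-at-1], N3=1.
So Y = 1. (Without the fault it would be 0.)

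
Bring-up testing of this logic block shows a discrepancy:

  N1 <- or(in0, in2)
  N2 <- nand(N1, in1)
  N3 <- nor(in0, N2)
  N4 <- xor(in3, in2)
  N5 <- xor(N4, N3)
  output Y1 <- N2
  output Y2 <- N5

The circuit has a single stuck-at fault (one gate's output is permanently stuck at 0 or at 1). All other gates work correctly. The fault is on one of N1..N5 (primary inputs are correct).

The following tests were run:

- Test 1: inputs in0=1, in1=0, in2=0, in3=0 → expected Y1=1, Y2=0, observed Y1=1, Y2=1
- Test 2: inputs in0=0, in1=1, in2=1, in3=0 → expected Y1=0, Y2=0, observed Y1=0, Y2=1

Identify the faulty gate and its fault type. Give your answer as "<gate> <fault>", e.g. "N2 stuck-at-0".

N5 stuck-at-1

Fault-free values for test 1 (in0=1, in1=0, in2=0, in3=0): N1=1, N2=1, N3=0, N4=0, N5=0, giving Y1=1, Y2=0. Observed Y1=1, Y2=1.
Test 1: faults giving observed Y1=1, Y2=1 are {N3 stuck-at-1, N4 stuck-at-1, N5 stuck-at-1}.
Test 2 (in0=0, in1=1, in2=1, in3=0): fault-free N1=1, N2=0, N3=1, N4=1, N5=0 → Y1=0, Y2=0; observed Y1=0, Y2=1. Eliminates N3 stuck-at-1, N4 stuck-at-1.
Only N5 stuck-at-1 is consistent with every test.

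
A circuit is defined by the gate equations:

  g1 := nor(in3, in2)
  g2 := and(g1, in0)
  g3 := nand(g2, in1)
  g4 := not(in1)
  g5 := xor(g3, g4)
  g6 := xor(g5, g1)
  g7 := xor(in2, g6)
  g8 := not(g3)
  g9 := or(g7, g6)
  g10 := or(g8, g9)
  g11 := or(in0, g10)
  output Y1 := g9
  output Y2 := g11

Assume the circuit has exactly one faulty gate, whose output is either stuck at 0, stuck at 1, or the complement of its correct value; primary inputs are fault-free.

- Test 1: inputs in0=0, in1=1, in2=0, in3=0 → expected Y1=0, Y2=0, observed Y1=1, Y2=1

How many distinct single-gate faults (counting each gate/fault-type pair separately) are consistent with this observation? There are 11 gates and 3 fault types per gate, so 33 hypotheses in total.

Fault-free: g1=1, g2=0, g3=1, g4=0, g5=1, g6=0, g7=0, g8=0, g9=0, g10=0, g11=0 → Y1=0, Y2=0. Observed Y1=1, Y2=1.
  g1: stuck-at-0, inverted output ✓; others ✗
  g2: stuck-at-1, inverted output ✓; others ✗
  g3: stuck-at-0, inverted output ✓; others ✗
  g4: stuck-at-1, inverted output ✓; others ✗
  g5: stuck-at-0, inverted output ✓; others ✗
  g6: stuck-at-1, inverted output ✓; others ✗
  g7: stuck-at-1, inverted output ✓; others ✗
  g8: none of the 3 fault types match ✗
  g9: stuck-at-1, inverted output ✓; others ✗
  g10: none of the 3 fault types match ✗
  g11: none of the 3 fault types match ✗
Consistent faults: {g1 stuck-at-0, g1 inverted output, g2 stuck-at-1, g2 inverted output, g3 stuck-at-0, g3 inverted output, g4 stuck-at-1, g4 inverted output, g5 stuck-at-0, g5 inverted output, g6 stuck-at-1, g6 inverted output, g7 stuck-at-1, g7 inverted output, g9 stuck-at-1, g9 inverted output} — 16 in all.

16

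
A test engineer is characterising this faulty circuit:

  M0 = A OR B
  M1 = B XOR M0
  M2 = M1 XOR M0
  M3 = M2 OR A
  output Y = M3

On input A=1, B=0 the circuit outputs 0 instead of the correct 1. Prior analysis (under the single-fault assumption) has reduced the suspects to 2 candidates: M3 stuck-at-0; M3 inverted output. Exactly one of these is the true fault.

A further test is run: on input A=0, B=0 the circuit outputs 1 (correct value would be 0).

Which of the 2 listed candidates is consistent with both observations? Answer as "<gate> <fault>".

Evaluate each candidate on input A=0, B=0:
  M3 stuck-at-0: M0=0, M1=0, M2=0, M3=0 [stuck-at-0] → 0 — eliminated
  M3 inverted output: M0=0, M1=0, M2=0, M3=1 [inverted output] → 1 — matches
Only M3 inverted output reproduces the observed 1.

M3 inverted output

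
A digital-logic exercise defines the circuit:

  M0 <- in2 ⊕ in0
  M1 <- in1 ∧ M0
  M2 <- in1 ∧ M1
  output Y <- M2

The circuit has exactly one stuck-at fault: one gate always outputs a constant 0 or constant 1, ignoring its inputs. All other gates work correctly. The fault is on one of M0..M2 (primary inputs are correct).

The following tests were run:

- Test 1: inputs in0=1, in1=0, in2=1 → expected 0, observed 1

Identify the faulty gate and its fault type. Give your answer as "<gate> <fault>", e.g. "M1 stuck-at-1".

M2 stuck-at-1

Fault-free values for test 1 (in0=1, in1=0, in2=1): M0=0, M1=0, M2=0, giving Y=0. Observed 1.
Test 1: faults giving observed 1 are {M2 stuck-at-1}.
Only M2 stuck-at-1 is consistent with every test.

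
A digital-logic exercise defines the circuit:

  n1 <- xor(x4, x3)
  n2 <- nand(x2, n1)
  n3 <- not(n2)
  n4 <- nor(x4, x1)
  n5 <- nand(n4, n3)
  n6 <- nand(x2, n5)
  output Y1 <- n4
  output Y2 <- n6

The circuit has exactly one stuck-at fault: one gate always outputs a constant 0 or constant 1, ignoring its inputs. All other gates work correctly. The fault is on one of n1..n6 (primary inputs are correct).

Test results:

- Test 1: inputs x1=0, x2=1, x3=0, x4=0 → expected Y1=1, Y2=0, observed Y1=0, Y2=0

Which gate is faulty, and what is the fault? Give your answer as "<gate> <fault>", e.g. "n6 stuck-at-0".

Fault-free values for test 1 (x1=0, x2=1, x3=0, x4=0): n1=0, n2=1, n3=0, n4=1, n5=1, n6=0, giving Y1=1, Y2=0. Observed Y1=0, Y2=0.
Test 1: faults giving observed Y1=0, Y2=0 are {n4 stuck-at-0}.
Only n4 stuck-at-0 is consistent with every test.

n4 stuck-at-0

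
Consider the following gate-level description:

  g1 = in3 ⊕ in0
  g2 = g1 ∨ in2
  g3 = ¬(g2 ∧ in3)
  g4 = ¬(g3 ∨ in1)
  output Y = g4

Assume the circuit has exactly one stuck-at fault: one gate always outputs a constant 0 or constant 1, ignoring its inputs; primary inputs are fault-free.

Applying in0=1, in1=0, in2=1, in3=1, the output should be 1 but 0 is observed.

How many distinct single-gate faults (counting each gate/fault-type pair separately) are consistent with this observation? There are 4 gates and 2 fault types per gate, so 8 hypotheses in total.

3

Fault-free: g1=0, g2=1, g3=0, g4=1 → 1. Observed 0.
  g1 stuck-at-0: output 1 ✗
  g1 stuck-at-1: output 1 ✗
  g2 stuck-at-0: output 0 ✓
  g2 stuck-at-1: output 1 ✗
  g3 stuck-at-0: output 1 ✗
  g3 stuck-at-1: output 0 ✓
  g4 stuck-at-0: output 0 ✓
  g4 stuck-at-1: output 1 ✗
Consistent faults: {g2 stuck-at-0, g3 stuck-at-1, g4 stuck-at-0} — 3 in all.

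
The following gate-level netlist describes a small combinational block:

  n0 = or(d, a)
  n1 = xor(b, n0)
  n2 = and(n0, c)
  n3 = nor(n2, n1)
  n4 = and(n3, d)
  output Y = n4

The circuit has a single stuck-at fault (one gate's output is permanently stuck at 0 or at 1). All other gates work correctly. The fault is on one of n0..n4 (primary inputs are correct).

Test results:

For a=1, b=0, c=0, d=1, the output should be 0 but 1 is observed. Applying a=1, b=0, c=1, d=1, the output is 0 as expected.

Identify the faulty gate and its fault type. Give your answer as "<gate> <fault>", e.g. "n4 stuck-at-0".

n1 stuck-at-0

Fault-free values for test 1 (a=1, b=0, c=0, d=1): n0=1, n1=1, n2=0, n3=0, n4=0, giving Y=0. Observed 1.
Test 1: faults giving observed 1 are {n0 stuck-at-0, n1 stuck-at-0, n3 stuck-at-1, n4 stuck-at-1}.
Test 2 (a=1, b=0, c=1, d=1): fault-free n0=1, n1=1, n2=1, n3=0, n4=0 → 0; observed 0. Eliminates n0 stuck-at-0, n3 stuck-at-1, n4 stuck-at-1.
Only n1 stuck-at-0 is consistent with every test.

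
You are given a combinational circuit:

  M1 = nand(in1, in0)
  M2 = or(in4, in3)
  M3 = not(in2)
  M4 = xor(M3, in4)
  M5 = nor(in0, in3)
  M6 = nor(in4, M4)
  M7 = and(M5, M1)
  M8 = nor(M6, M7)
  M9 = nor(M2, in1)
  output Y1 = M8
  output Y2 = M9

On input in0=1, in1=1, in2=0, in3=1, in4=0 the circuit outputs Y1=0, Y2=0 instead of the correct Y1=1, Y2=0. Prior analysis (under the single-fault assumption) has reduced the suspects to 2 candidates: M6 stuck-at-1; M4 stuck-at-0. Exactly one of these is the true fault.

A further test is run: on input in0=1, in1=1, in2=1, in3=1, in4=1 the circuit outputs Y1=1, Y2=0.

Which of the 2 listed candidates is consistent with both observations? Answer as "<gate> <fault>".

M4 stuck-at-0

Evaluate each candidate on input in0=1, in1=1, in2=1, in3=1, in4=1:
  M6 stuck-at-1: M1=0, M2=1, M3=0, M4=1, M5=0, M6=1 [stuck-at-1], M7=0, M8=0, M9=0 → Y1=0, Y2=0 — eliminated
  M4 stuck-at-0: M1=0, M2=1, M3=0, M4=0 [stuck-at-0], M5=0, M6=0, M7=0, M8=1, M9=0 → Y1=1, Y2=0 — matches
Only M4 stuck-at-0 reproduces the observed Y1=1, Y2=0.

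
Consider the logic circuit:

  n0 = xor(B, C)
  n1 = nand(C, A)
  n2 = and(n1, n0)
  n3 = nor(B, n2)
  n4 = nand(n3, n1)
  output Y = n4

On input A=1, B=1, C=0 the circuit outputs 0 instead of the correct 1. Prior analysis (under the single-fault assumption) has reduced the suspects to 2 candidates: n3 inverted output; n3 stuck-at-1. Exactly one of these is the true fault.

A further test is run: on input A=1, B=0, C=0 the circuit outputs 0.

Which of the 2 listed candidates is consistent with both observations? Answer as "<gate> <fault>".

n3 stuck-at-1

Evaluate each candidate on input A=1, B=0, C=0:
  n3 inverted output: n0=0, n1=1, n2=0, n3=0 [inverted output], n4=1 → 1 — eliminated
  n3 stuck-at-1: n0=0, n1=1, n2=0, n3=1 [stuck-at-1], n4=0 → 0 — matches
Only n3 stuck-at-1 reproduces the observed 0.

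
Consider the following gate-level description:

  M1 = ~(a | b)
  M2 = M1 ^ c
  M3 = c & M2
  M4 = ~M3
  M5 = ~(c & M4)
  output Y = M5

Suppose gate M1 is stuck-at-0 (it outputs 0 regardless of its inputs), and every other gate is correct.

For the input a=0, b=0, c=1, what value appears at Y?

Propagate with M1 forced: M1=0 [stuck-at-0], M2=1, M3=1, M4=0, M5=1.
So Y = 1. (Without the fault it would be 0.)

1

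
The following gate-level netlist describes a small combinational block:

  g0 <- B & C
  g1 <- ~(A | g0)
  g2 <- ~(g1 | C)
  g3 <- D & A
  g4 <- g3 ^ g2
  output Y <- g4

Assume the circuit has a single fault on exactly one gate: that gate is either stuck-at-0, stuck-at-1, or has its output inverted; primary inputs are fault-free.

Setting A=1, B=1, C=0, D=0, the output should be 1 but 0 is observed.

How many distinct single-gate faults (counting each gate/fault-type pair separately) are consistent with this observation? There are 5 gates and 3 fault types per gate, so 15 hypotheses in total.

8

Fault-free: g0=0, g1=0, g2=1, g3=0, g4=1 → 1. Observed 0.
  g0: none of the 3 fault types match ✗
  g1: stuck-at-1, inverted output ✓; others ✗
  g2: stuck-at-0, inverted output ✓; others ✗
  g3: stuck-at-1, inverted output ✓; others ✗
  g4: stuck-at-0, inverted output ✓; others ✗
Consistent faults: {g1 stuck-at-1, g1 inverted output, g2 stuck-at-0, g2 inverted output, g3 stuck-at-1, g3 inverted output, g4 stuck-at-0, g4 inverted output} — 8 in all.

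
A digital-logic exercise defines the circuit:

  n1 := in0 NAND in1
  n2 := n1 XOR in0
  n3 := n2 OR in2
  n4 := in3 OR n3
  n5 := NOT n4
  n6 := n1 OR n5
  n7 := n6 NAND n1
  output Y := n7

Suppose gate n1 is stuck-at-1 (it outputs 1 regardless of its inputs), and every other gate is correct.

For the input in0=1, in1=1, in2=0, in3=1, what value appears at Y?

0

Propagate with n1 forced: n1=1 [stuck-at-1], n2=0, n3=0, n4=1, n5=0, n6=1, n7=0.
So Y = 0. (Without the fault it would be 1.)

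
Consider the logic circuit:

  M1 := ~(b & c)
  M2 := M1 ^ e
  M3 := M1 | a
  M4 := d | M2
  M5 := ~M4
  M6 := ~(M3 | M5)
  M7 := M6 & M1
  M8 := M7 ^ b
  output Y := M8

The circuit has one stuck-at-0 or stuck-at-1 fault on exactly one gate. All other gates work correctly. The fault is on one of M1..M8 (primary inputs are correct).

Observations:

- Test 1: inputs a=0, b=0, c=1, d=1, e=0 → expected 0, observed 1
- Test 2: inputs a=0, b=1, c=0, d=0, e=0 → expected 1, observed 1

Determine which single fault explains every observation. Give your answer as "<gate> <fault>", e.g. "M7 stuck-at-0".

Fault-free values for test 1 (a=0, b=0, c=1, d=1, e=0): M1=1, M2=1, M3=1, M4=1, M5=0, M6=0, M7=0, M8=0, giving Y=0. Observed 1.
Test 1: faults giving observed 1 are {M3 stuck-at-0, M6 stuck-at-1, M7 stuck-at-1, M8 stuck-at-1}.
Test 2 (a=0, b=1, c=0, d=0, e=0): fault-free M1=1, M2=1, M3=1, M4=1, M5=0, M6=0, M7=0, M8=1 → 1; observed 1. Eliminates M3 stuck-at-0, M6 stuck-at-1, M7 stuck-at-1.
Only M8 stuck-at-1 is consistent with every test.

M8 stuck-at-1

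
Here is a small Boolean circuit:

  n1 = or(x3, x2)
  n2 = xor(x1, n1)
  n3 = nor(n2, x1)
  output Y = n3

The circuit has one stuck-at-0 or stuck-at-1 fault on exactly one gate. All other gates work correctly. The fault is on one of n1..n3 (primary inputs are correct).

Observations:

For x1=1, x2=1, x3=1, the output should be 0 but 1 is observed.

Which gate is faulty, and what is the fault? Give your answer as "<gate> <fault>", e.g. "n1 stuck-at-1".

Fault-free values for test 1 (x1=1, x2=1, x3=1): n1=1, n2=0, n3=0, giving Y=0. Observed 1.
Test 1: faults giving observed 1 are {n3 stuck-at-1}.
Only n3 stuck-at-1 is consistent with every test.

n3 stuck-at-1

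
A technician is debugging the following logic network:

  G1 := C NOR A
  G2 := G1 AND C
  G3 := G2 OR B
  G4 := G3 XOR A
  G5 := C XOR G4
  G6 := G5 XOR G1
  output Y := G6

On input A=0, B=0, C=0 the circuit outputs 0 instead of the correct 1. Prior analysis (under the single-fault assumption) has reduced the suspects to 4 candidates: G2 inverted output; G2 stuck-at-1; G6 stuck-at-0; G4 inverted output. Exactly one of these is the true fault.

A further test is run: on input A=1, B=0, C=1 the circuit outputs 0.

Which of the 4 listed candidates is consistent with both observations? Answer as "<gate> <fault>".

Evaluate each candidate on input A=1, B=0, C=1:
  G2 inverted output: G1=0, G2=1 [inverted output], G3=1, G4=0, G5=1, G6=1 → 1 — eliminated
  G2 stuck-at-1: G1=0, G2=1 [stuck-at-1], G3=1, G4=0, G5=1, G6=1 → 1 — eliminated
  G6 stuck-at-0: G1=0, G2=0, G3=0, G4=1, G5=0, G6=0 [stuck-at-0] → 0 — matches
  G4 inverted output: G1=0, G2=0, G3=0, G4=0 [inverted output], G5=1, G6=1 → 1 — eliminated
Only G6 stuck-at-0 reproduces the observed 0.

G6 stuck-at-0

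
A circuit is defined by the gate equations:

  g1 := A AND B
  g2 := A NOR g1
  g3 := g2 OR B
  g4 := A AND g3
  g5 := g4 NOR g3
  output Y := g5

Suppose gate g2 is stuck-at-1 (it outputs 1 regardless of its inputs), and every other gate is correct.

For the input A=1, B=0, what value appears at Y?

Propagate with g2 forced: g1=0, g2=1 [stuck-at-1], g3=1, g4=1, g5=0.
So Y = 0. (Without the fault it would be 1.)

0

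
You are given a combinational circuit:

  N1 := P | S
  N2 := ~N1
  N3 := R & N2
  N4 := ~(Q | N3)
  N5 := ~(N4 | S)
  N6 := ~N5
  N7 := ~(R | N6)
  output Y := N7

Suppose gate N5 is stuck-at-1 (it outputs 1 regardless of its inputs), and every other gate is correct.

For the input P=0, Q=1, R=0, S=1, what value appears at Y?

Propagate with N5 forced: N1=1, N2=0, N3=0, N4=0, N5=1 [stuck-at-1], N6=0, N7=1.
So Y = 1. (Without the fault it would be 0.)

1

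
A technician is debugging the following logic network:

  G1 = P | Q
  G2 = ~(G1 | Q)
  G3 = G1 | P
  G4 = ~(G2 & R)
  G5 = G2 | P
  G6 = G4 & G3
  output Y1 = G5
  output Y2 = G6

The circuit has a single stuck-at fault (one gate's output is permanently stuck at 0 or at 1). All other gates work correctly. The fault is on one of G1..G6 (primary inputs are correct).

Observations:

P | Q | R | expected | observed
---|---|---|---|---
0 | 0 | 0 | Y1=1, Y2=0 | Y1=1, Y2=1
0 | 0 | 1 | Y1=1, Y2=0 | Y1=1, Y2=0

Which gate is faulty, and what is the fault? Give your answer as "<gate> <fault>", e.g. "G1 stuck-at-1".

G3 stuck-at-1

Fault-free values for test 1 (P=0, Q=0, R=0): G1=0, G2=1, G3=0, G4=1, G5=1, G6=0, giving Y1=1, Y2=0. Observed Y1=1, Y2=1.
Test 1: faults giving observed Y1=1, Y2=1 are {G3 stuck-at-1, G6 stuck-at-1}.
Test 2 (P=0, Q=0, R=1): fault-free G1=0, G2=1, G3=0, G4=0, G5=1, G6=0 → Y1=1, Y2=0; observed Y1=1, Y2=0. Eliminates G6 stuck-at-1.
Only G3 stuck-at-1 is consistent with every test.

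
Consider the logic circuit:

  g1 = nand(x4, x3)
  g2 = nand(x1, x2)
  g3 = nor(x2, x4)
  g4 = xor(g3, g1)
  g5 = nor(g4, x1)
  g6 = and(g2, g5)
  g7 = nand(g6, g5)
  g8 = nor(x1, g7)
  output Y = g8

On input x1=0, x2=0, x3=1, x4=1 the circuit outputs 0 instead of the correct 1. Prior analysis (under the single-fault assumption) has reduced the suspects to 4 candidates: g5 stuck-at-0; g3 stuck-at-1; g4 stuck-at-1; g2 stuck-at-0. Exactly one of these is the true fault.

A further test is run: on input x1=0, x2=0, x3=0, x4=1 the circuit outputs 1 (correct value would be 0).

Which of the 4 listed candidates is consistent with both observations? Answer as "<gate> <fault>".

Evaluate each candidate on input x1=0, x2=0, x3=0, x4=1:
  g5 stuck-at-0: g1=1, g2=1, g3=0, g4=1, g5=0 [stuck-at-0], g6=0, g7=1, g8=0 → 0 — eliminated
  g3 stuck-at-1: g1=1, g2=1, g3=1 [stuck-at-1], g4=0, g5=1, g6=1, g7=0, g8=1 → 1 — matches
  g4 stuck-at-1: g1=1, g2=1, g3=0, g4=1 [stuck-at-1], g5=0, g6=0, g7=1, g8=0 → 0 — eliminated
  g2 stuck-at-0: g1=1, g2=0 [stuck-at-0], g3=0, g4=1, g5=0, g6=0, g7=1, g8=0 → 0 — eliminated
Only g3 stuck-at-1 reproduces the observed 1.

g3 stuck-at-1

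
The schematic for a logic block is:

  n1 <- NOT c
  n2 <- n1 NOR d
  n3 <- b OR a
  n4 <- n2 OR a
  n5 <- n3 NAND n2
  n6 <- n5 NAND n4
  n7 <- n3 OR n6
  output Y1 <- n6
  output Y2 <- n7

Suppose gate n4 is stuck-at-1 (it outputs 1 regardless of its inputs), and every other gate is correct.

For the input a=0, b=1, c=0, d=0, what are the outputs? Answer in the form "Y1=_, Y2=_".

Y1=0, Y2=1

Propagate with n4 forced: n1=1, n2=0, n3=1, n4=1 [stuck-at-1], n5=1, n6=0, n7=1.
So the outputs are Y1=0, Y2=1. (Without the fault they would be Y1=1, Y2=1.)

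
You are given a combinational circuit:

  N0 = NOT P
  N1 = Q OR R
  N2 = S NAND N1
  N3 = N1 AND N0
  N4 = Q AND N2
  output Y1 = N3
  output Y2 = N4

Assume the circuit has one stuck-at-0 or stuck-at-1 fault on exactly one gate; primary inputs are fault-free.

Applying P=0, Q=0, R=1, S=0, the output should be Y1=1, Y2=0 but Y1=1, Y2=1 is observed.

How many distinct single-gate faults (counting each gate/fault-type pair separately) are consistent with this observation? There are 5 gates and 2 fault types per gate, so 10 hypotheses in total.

1

Fault-free: N0=1, N1=1, N2=1, N3=1, N4=0 → Y1=1, Y2=0. Observed Y1=1, Y2=1.
  N0 stuck-at-0: output Y1=0, Y2=0 ✗
  N0 stuck-at-1: output Y1=1, Y2=0 ✗
  N1 stuck-at-0: output Y1=0, Y2=0 ✗
  N1 stuck-at-1: output Y1=1, Y2=0 ✗
  N2 stuck-at-0: output Y1=1, Y2=0 ✗
  N2 stuck-at-1: output Y1=1, Y2=0 ✗
  N3 stuck-at-0: output Y1=0, Y2=0 ✗
  N3 stuck-at-1: output Y1=1, Y2=0 ✗
  N4 stuck-at-0: output Y1=1, Y2=0 ✗
  N4 stuck-at-1: output Y1=1, Y2=1 ✓
Consistent faults: {N4 stuck-at-1} — 1 in all.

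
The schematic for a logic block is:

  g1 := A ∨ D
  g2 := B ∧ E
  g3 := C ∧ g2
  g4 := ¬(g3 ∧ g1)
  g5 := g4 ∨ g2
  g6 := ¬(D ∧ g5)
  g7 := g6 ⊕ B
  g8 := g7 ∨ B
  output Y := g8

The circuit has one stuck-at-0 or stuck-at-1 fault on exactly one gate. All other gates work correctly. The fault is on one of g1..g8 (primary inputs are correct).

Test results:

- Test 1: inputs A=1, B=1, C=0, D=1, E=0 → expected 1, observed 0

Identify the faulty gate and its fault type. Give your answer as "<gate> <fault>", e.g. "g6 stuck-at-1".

Fault-free values for test 1 (A=1, B=1, C=0, D=1, E=0): g1=1, g2=0, g3=0, g4=1, g5=1, g6=0, g7=1, g8=1, giving Y=1. Observed 0.
Test 1: faults giving observed 0 are {g8 stuck-at-0}.
Only g8 stuck-at-0 is consistent with every test.

g8 stuck-at-0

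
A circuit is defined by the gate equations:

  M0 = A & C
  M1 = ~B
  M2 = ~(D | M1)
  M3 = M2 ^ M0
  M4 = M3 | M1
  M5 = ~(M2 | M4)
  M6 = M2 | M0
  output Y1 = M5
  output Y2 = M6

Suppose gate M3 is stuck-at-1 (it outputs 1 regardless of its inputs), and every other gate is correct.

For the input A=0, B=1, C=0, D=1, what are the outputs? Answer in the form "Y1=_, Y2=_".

Propagate with M3 forced: M0=0, M1=0, M2=0, M3=1 [stuck-at-1], M4=1, M5=0, M6=0.
So the outputs are Y1=0, Y2=0. (Without the fault they would be Y1=1, Y2=0.)

Y1=0, Y2=0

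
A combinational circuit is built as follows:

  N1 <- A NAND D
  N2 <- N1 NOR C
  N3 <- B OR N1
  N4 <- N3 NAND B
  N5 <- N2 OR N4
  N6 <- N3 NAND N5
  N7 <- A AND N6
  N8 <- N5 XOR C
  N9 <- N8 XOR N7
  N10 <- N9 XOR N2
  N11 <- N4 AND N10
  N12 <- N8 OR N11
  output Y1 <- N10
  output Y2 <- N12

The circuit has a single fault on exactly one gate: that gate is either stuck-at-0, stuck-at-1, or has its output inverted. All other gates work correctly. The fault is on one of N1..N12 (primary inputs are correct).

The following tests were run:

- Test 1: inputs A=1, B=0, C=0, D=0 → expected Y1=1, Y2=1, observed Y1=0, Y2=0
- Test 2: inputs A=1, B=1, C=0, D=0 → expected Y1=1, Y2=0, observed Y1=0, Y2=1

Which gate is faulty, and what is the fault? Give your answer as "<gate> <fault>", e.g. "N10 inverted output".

Fault-free values for test 1 (A=1, B=0, C=0, D=0): N1=1, N2=0, N3=1, N4=1, N5=1, N6=0, N7=0, N8=1, N9=1, N10=1, N11=1, N12=1, giving Y1=1, Y2=1. Observed Y1=0, Y2=0.
Test 1: faults giving observed Y1=0, Y2=0 are {N8 stuck-at-0, N8 inverted output}.
Test 2 (A=1, B=1, C=0, D=0): fault-free N1=1, N2=0, N3=1, N4=0, N5=0, N6=1, N7=1, N8=0, N9=1, N10=1, N11=0, N12=0 → Y1=1, Y2=0; observed Y1=0, Y2=1. Eliminates N8 stuck-at-0.
Only N8 inverted output is consistent with every test.

N8 inverted output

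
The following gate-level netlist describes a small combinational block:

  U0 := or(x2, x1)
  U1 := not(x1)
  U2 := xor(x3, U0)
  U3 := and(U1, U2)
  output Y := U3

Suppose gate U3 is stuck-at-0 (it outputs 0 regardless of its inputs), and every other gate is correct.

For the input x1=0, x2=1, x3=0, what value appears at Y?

Propagate with U3 forced: U0=1, U1=1, U2=1, U3=0 [stuck-at-0].
So Y = 0. (Without the fault it would be 1.)

0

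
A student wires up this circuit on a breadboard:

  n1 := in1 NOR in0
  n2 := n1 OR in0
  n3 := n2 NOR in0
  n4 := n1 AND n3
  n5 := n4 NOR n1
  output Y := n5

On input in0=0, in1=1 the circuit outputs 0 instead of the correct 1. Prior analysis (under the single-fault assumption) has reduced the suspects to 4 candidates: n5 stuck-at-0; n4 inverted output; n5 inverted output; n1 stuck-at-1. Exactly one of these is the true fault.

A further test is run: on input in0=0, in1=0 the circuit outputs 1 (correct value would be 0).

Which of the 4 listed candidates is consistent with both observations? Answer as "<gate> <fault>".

n5 inverted output

Evaluate each candidate on input in0=0, in1=0:
  n5 stuck-at-0: n1=1, n2=1, n3=0, n4=0, n5=0 [stuck-at-0] → 0 — eliminated
  n4 inverted output: n1=1, n2=1, n3=0, n4=1 [inverted output], n5=0 → 0 — eliminated
  n5 inverted output: n1=1, n2=1, n3=0, n4=0, n5=1 [inverted output] → 1 — matches
  n1 stuck-at-1: n1=1 [stuck-at-1], n2=1, n3=0, n4=0, n5=0 → 0 — eliminated
Only n5 inverted output reproduces the observed 1.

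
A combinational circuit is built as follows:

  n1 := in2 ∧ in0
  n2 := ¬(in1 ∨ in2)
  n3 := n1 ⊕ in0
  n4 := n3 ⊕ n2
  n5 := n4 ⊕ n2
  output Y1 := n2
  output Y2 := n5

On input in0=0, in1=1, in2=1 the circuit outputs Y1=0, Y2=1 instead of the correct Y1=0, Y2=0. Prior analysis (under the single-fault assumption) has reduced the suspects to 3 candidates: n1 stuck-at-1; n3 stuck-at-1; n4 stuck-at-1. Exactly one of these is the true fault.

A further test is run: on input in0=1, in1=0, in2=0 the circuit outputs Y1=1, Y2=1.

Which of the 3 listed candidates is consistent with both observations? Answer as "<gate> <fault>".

n3 stuck-at-1

Evaluate each candidate on input in0=1, in1=0, in2=0:
  n1 stuck-at-1: n1=1 [stuck-at-1], n2=1, n3=0, n4=1, n5=0 → Y1=1, Y2=0 — eliminated
  n3 stuck-at-1: n1=0, n2=1, n3=1 [stuck-at-1], n4=0, n5=1 → Y1=1, Y2=1 — matches
  n4 stuck-at-1: n1=0, n2=1, n3=1, n4=1 [stuck-at-1], n5=0 → Y1=1, Y2=0 — eliminated
Only n3 stuck-at-1 reproduces the observed Y1=1, Y2=1.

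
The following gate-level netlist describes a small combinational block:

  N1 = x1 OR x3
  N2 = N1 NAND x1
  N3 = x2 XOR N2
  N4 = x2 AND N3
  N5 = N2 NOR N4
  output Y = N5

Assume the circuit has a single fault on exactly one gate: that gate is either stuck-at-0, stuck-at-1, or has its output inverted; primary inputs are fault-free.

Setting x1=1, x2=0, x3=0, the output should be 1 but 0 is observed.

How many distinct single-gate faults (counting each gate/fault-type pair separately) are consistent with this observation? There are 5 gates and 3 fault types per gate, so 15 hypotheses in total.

8

Fault-free: N1=1, N2=0, N3=0, N4=0, N5=1 → 1. Observed 0.
  N1: stuck-at-0, inverted output ✓; others ✗
  N2: stuck-at-1, inverted output ✓; others ✗
  N3: none of the 3 fault types match ✗
  N4: stuck-at-1, inverted output ✓; others ✗
  N5: stuck-at-0, inverted output ✓; others ✗
Consistent faults: {N1 stuck-at-0, N1 inverted output, N2 stuck-at-1, N2 inverted output, N4 stuck-at-1, N4 inverted output, N5 stuck-at-0, N5 inverted output} — 8 in all.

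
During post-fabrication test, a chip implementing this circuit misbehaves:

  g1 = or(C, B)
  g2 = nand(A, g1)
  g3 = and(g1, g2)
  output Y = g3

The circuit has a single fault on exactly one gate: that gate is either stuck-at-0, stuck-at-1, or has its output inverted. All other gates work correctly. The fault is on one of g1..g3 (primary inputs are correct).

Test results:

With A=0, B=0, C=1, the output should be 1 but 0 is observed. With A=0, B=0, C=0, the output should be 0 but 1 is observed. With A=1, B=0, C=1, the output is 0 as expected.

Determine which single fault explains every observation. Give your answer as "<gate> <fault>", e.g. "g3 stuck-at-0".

g1 inverted output

Fault-free values for test 1 (A=0, B=0, C=1): g1=1, g2=1, g3=1, giving Y=1. Observed 0.
Test 1: faults giving observed 0 are {g1 stuck-at-0, g1 inverted output, g2 stuck-at-0, g2 inverted output, g3 stuck-at-0, g3 inverted output}.
Test 2 (A=0, B=0, C=0): fault-free g1=0, g2=1, g3=0 → 0; observed 1. Eliminates g1 stuck-at-0, g2 stuck-at-0, g2 inverted output, g3 stuck-at-0.
Test 3 (A=1, B=0, C=1): fault-free g1=1, g2=0, g3=0 → 0; observed 0. Eliminates g3 inverted output.
Only g1 inverted output is consistent with every test.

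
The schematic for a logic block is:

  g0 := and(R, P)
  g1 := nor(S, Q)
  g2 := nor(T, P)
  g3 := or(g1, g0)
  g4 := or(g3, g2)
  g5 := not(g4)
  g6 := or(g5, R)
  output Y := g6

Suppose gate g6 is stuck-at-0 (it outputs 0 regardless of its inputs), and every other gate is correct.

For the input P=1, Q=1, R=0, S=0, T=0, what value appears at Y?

Propagate with g6 forced: g0=0, g1=0, g2=0, g3=0, g4=0, g5=1, g6=0 [stuck-at-0].
So Y = 0. (Without the fault it would be 1.)

0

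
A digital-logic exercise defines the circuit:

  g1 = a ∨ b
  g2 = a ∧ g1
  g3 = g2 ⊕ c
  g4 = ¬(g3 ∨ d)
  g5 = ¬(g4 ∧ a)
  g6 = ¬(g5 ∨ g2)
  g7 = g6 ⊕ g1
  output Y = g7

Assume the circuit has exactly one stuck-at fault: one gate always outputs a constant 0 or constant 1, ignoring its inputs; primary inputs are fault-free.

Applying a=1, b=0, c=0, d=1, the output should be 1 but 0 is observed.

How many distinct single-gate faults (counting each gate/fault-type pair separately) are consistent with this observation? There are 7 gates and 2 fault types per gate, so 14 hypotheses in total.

3

Fault-free: g1=1, g2=1, g3=1, g4=0, g5=1, g6=0, g7=1 → 1. Observed 0.
  g1 stuck-at-0: output 0 ✓
  g1 stuck-at-1: output 1 ✗
  g2 stuck-at-0: output 1 ✗
  g2 stuck-at-1: output 1 ✗
  g3 stuck-at-0: output 1 ✗
  g3 stuck-at-1: output 1 ✗
  g4 stuck-at-0: output 1 ✗
  g4 stuck-at-1: output 1 ✗
  g5 stuck-at-0: output 1 ✗
  g5 stuck-at-1: output 1 ✗
  g6 stuck-at-0: output 1 ✗
  g6 stuck-at-1: output 0 ✓
  g7 stuck-at-0: output 0 ✓
  g7 stuck-at-1: output 1 ✗
Consistent faults: {g1 stuck-at-0, g6 stuck-at-1, g7 stuck-at-0} — 3 in all.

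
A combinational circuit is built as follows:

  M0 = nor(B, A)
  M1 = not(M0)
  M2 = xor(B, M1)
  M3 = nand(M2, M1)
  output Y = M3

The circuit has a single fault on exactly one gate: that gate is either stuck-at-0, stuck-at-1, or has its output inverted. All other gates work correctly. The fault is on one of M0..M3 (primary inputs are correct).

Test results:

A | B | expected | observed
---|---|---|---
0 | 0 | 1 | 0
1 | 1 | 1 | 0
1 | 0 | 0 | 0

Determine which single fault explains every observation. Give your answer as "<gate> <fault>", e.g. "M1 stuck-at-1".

Fault-free values for test 1 (A=0, B=0): M0=1, M1=0, M2=0, M3=1, giving Y=1. Observed 0.
Test 1: faults giving observed 0 are {M0 stuck-at-0, M0 inverted output, M1 stuck-at-1, M1 inverted output, M3 stuck-at-0, M3 inverted output}.
Test 2 (A=1, B=1): fault-free M0=0, M1=1, M2=0, M3=1 → 1; observed 0. Eliminates M0 stuck-at-0, M0 inverted output, M1 stuck-at-1, M1 inverted output.
Test 3 (A=1, B=0): fault-free M0=0, M1=1, M2=1, M3=0 → 0; observed 0. Eliminates M3 inverted output.
Only M3 stuck-at-0 is consistent with every test.

M3 stuck-at-0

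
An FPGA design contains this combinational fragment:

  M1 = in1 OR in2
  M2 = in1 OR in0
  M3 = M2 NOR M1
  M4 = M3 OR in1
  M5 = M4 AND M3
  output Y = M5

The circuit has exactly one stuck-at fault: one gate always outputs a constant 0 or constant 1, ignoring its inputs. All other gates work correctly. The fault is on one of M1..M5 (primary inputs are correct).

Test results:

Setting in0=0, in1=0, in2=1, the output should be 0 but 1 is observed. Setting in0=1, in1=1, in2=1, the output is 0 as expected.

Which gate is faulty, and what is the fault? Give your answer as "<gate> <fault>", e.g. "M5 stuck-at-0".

M1 stuck-at-0

Fault-free values for test 1 (in0=0, in1=0, in2=1): M1=1, M2=0, M3=0, M4=0, M5=0, giving Y=0. Observed 1.
Test 1: faults giving observed 1 are {M1 stuck-at-0, M3 stuck-at-1, M5 stuck-at-1}.
Test 2 (in0=1, in1=1, in2=1): fault-free M1=1, M2=1, M3=0, M4=1, M5=0 → 0; observed 0. Eliminates M3 stuck-at-1, M5 stuck-at-1.
Only M1 stuck-at-0 is consistent with every test.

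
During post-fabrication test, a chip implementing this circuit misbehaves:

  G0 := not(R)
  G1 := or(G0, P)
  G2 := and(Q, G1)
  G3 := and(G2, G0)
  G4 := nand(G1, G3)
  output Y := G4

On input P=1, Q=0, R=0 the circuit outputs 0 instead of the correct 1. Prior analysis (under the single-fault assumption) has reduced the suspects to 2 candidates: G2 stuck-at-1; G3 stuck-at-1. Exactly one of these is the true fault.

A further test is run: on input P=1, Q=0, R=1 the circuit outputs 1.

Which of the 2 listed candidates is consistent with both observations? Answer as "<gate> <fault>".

Evaluate each candidate on input P=1, Q=0, R=1:
  G2 stuck-at-1: G0=0, G1=1, G2=1 [stuck-at-1], G3=0, G4=1 → 1 — matches
  G3 stuck-at-1: G0=0, G1=1, G2=0, G3=1 [stuck-at-1], G4=0 → 0 — eliminated
Only G2 stuck-at-1 reproduces the observed 1.

G2 stuck-at-1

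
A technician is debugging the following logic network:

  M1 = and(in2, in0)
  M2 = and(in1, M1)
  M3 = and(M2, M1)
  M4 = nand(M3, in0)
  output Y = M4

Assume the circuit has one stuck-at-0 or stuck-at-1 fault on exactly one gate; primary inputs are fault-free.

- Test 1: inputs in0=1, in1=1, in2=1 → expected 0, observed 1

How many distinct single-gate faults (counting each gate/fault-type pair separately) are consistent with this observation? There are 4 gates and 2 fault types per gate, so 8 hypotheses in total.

4

Fault-free: M1=1, M2=1, M3=1, M4=0 → 0. Observed 1.
  M1 stuck-at-0: output 1 ✓
  M1 stuck-at-1: output 0 ✗
  M2 stuck-at-0: output 1 ✓
  M2 stuck-at-1: output 0 ✗
  M3 stuck-at-0: output 1 ✓
  M3 stuck-at-1: output 0 ✗
  M4 stuck-at-0: output 0 ✗
  M4 stuck-at-1: output 1 ✓
Consistent faults: {M1 stuck-at-0, M2 stuck-at-0, M3 stuck-at-0, M4 stuck-at-1} — 4 in all.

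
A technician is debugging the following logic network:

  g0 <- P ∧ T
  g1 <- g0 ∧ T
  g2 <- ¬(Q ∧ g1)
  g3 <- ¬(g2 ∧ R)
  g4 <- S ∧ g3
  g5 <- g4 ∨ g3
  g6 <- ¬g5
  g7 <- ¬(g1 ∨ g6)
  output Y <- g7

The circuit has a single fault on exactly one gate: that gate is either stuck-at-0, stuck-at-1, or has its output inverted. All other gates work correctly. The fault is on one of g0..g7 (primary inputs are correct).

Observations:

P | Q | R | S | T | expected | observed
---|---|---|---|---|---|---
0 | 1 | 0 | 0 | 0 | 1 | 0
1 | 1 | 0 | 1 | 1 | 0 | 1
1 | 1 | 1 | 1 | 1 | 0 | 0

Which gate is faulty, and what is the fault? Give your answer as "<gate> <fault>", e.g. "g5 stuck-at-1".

g1 inverted output

Fault-free values for test 1 (P=0, Q=1, R=0, S=0, T=0): g0=0, g1=0, g2=1, g3=1, g4=0, g5=1, g6=0, g7=1, giving Y=1. Observed 0.
Test 1: faults giving observed 0 are {g1 stuck-at-1, g1 inverted output, g3 stuck-at-0, g3 inverted output, g5 stuck-at-0, g5 inverted output, g6 stuck-at-1, g6 inverted output, g7 stuck-at-0, g7 inverted output}.
Test 2 (P=1, Q=1, R=0, S=1, T=1): fault-free g0=1, g1=1, g2=0, g3=1, g4=1, g5=1, g6=0, g7=0 → 0; observed 1. Eliminates g1 stuck-at-1, g3 stuck-at-0, g3 inverted output, g5 stuck-at-0, g5 inverted output, g6 stuck-at-1, g6 inverted output, g7 stuck-at-0.
Test 3 (P=1, Q=1, R=1, S=1, T=1): fault-free g0=1, g1=1, g2=0, g3=1, g4=1, g5=1, g6=0, g7=0 → 0; observed 0. Eliminates g7 inverted output.
Only g1 inverted output is consistent with every test.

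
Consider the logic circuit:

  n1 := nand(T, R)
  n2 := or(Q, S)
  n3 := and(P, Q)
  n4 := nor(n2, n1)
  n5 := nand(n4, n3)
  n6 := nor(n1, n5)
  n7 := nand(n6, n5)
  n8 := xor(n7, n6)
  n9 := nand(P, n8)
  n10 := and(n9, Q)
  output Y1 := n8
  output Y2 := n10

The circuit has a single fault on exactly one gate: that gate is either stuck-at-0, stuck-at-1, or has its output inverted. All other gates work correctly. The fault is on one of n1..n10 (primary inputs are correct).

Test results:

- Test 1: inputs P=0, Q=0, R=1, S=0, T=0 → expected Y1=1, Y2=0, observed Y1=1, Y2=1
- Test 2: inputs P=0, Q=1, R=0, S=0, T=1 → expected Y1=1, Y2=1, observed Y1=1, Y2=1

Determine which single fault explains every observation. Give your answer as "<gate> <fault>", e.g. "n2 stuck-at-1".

n10 stuck-at-1

Fault-free values for test 1 (P=0, Q=0, R=1, S=0, T=0): n1=1, n2=0, n3=0, n4=0, n5=1, n6=0, n7=1, n8=1, n9=1, n10=0, giving Y1=1, Y2=0. Observed Y1=1, Y2=1.
Test 1: faults giving observed Y1=1, Y2=1 are {n10 stuck-at-1, n10 inverted output}.
Test 2 (P=0, Q=1, R=0, S=0, T=1): fault-free n1=1, n2=1, n3=0, n4=0, n5=1, n6=0, n7=1, n8=1, n9=1, n10=1 → Y1=1, Y2=1; observed Y1=1, Y2=1. Eliminates n10 inverted output.
Only n10 stuck-at-1 is consistent with every test.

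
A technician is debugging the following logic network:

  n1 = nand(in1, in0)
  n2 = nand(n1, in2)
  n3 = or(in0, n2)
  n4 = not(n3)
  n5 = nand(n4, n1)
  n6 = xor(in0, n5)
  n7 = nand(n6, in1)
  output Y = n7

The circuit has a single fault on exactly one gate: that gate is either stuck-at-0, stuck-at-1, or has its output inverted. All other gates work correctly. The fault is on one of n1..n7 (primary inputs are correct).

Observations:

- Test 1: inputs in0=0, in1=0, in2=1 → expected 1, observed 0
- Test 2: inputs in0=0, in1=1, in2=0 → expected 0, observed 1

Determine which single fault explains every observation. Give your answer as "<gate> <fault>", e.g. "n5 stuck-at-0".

n7 inverted output

Fault-free values for test 1 (in0=0, in1=0, in2=1): n1=1, n2=0, n3=0, n4=1, n5=0, n6=0, n7=1, giving Y=1. Observed 0.
Test 1: faults giving observed 0 are {n7 stuck-at-0, n7 inverted output}.
Test 2 (in0=0, in1=1, in2=0): fault-free n1=1, n2=1, n3=1, n4=0, n5=1, n6=1, n7=0 → 0; observed 1. Eliminates n7 stuck-at-0.
Only n7 inverted output is consistent with every test.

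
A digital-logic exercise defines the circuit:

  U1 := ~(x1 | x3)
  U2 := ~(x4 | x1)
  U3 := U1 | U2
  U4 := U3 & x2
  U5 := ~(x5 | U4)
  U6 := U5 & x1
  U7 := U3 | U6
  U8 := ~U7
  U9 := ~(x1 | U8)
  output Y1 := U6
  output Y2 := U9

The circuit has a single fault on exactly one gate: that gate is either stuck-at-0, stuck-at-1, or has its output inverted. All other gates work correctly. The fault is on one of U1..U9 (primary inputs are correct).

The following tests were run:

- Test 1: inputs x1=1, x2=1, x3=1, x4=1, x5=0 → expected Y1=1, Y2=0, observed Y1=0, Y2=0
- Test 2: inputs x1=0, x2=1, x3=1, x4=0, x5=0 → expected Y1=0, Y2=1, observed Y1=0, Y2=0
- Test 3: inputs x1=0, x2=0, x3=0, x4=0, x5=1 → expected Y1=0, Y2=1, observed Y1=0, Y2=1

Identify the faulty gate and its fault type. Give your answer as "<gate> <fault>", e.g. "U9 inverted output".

Fault-free values for test 1 (x1=1, x2=1, x3=1, x4=1, x5=0): U1=0, U2=0, U3=0, U4=0, U5=1, U6=1, U7=1, U8=0, U9=0, giving Y1=1, Y2=0. Observed Y1=0, Y2=0.
Test 1: faults giving observed Y1=0, Y2=0 are {U1 stuck-at-1, U1 inverted output, U2 stuck-at-1, U2 inverted output, U3 stuck-at-1, U3 inverted output, U4 stuck-at-1, U4 inverted output, U5 stuck-at-0, U5 inverted output, U6 stuck-at-0, U6 inverted output}.
Test 2 (x1=0, x2=1, x3=1, x4=0, x5=0): fault-free U1=0, U2=1, U3=1, U4=1, U5=0, U6=0, U7=1, U8=0, U9=1 → Y1=0, Y2=1; observed Y1=0, Y2=0. Eliminates U1 stuck-at-1, U1 inverted output, U2 stuck-at-1, U3 stuck-at-1, U4 stuck-at-1, U4 inverted output, U5 stuck-at-0, U5 inverted output, U6 stuck-at-0, U6 inverted output.
Test 3 (x1=0, x2=0, x3=0, x4=0, x5=1): fault-free U1=1, U2=1, U3=1, U4=0, U5=0, U6=0, U7=1, U8=0, U9=1 → Y1=0, Y2=1; observed Y1=0, Y2=1. Eliminates U3 inverted output.
Only U2 inverted output is consistent with every test.

U2 inverted output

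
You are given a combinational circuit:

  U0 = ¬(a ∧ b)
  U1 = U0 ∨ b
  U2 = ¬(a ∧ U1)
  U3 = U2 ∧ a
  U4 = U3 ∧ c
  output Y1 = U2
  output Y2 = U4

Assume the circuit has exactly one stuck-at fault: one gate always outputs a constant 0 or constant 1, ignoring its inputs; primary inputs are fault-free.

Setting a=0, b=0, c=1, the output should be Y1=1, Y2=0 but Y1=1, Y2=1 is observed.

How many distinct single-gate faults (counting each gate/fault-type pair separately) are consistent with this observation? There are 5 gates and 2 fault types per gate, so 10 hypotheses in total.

2

Fault-free: U0=1, U1=1, U2=1, U3=0, U4=0 → Y1=1, Y2=0. Observed Y1=1, Y2=1.
  U0 stuck-at-0: output Y1=1, Y2=0 ✗
  U0 stuck-at-1: output Y1=1, Y2=0 ✗
  U1 stuck-at-0: output Y1=1, Y2=0 ✗
  U1 stuck-at-1: output Y1=1, Y2=0 ✗
  U2 stuck-at-0: output Y1=0, Y2=0 ✗
  U2 stuck-at-1: output Y1=1, Y2=0 ✗
  U3 stuck-at-0: output Y1=1, Y2=0 ✗
  U3 stuck-at-1: output Y1=1, Y2=1 ✓
  U4 stuck-at-0: output Y1=1, Y2=0 ✗
  U4 stuck-at-1: output Y1=1, Y2=1 ✓
Consistent faults: {U3 stuck-at-1, U4 stuck-at-1} — 2 in all.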